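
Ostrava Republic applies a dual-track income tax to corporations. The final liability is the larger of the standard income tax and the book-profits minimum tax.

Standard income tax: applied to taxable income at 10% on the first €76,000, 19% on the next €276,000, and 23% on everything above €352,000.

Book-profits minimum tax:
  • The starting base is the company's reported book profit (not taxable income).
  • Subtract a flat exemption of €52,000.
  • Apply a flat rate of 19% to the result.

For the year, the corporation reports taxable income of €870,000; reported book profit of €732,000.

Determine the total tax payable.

€179,180

Standard income tax:
  €76,000 × 10% = €7,600
  €276,000 × 19% = €52,440
  €518,000 × 23% = €119,140
  → €179,180

Book-profits minimum tax:
  Base (reported book profit): €732,000
  Less exemption €52,000 → base €680,000
  €680,000 × 19% = €129,200

€179,180 > €129,200, so the standard income tax governs.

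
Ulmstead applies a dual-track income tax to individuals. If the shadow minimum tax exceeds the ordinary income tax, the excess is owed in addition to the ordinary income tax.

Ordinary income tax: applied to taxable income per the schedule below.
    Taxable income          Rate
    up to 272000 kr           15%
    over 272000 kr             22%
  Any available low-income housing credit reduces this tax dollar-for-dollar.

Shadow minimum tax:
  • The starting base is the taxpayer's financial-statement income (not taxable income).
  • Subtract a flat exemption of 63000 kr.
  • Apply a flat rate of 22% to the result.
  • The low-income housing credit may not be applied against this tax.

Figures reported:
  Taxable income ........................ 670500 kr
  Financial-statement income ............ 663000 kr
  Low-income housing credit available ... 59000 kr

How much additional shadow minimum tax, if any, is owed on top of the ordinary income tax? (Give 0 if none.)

62530 kr

Shadow minimum tax:
  Base (financial-statement income): 663000 kr
  Less exemption 63000 kr → base 600000 kr
  600000 kr × 22% = 132000 kr

Ordinary income tax:
  272000 kr × 15% = 40800 kr
  398500 kr × 22% = 87670 kr
  → 128470 kr
  Less low-income housing credit 59000 kr → 69470 kr

Excess of shadow minimum tax over ordinary income tax: 132000 kr − 69470 kr = 62530 kr.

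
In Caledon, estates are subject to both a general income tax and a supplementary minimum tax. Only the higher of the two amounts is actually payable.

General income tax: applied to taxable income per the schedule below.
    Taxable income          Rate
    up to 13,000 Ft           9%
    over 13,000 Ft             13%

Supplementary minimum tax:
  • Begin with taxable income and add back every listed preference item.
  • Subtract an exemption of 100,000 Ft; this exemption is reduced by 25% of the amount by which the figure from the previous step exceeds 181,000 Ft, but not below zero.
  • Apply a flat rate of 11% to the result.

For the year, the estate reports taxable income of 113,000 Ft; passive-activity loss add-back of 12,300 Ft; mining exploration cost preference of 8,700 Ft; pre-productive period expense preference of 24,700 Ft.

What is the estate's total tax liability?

General income tax:
  13,000 Ft × 9% = 1,170 Ft
  100,000 Ft × 13% = 13,000 Ft
  → 14,170 Ft

Supplementary minimum tax:
  Adjusted income: 113,000 Ft + 12,300 Ft + 8,700 Ft + 24,700 Ft = 158,700 Ft
  Exemption: 158,700 Ft ≤ 181,000 Ft, so full 100,000 Ft applies
  Base: 158,700 Ft − 100,000 Ft = 58,700 Ft
  58,700 Ft × 11% = 6,457 Ft

14,170 Ft > 6,457 Ft, so the general income tax governs.

14,170 Ft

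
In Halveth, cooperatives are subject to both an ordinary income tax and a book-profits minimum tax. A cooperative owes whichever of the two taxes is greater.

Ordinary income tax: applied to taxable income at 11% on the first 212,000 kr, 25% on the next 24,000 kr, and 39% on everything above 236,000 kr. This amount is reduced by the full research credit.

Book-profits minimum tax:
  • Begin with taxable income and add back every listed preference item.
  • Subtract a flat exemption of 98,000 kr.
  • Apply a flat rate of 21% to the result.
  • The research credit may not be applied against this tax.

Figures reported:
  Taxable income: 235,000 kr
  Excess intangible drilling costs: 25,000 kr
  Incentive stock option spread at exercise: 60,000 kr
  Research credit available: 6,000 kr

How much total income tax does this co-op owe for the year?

Ordinary income tax:
  212,000 kr × 11% = 23,320 kr
  23,000 kr × 25% = 5,750 kr
  → 29,070 kr
  Less research credit 6,000 kr → 23,070 kr

Book-profits minimum tax:
  Adjusted income: 235,000 kr + 25,000 kr + 60,000 kr = 320,000 kr
  Less exemption 98,000 kr → base 222,000 kr
  222,000 kr × 21% = 46,620 kr

46,620 kr > 23,070 kr, so the book-profits minimum tax is the binding amount.

46,620 kr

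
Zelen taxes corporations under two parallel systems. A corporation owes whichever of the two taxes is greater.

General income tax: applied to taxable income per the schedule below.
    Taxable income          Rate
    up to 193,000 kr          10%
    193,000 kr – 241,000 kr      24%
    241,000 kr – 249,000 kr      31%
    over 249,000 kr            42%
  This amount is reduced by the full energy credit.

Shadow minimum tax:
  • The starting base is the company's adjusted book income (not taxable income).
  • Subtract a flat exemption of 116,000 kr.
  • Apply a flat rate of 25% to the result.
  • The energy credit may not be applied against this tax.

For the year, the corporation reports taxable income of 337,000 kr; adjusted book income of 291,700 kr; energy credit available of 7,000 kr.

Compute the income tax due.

63,260 kr

General income tax:
  193,000 kr × 10% = 19,300 kr
  48,000 kr × 24% = 11,520 kr
  8,000 kr × 31% = 2,480 kr
  88,000 kr × 42% = 36,960 kr
  → 70,260 kr
  Less energy credit 7,000 kr → 63,260 kr

Shadow minimum tax:
  Base (adjusted book income): 291,700 kr
  Less exemption 116,000 kr → base 175,700 kr
  175,700 kr × 25% = 43,925 kr

63,260 kr > 43,925 kr, so the general income tax governs.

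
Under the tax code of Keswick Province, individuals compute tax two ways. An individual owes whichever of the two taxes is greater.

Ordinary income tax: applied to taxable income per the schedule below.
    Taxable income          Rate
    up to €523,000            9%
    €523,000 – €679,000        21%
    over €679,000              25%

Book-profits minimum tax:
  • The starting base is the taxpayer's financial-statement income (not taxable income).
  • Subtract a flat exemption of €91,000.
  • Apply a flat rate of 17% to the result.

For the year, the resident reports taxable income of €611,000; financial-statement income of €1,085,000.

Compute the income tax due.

Book-profits minimum tax:
  Base (financial-statement income): €1,085,000
  Less exemption €91,000 → base €994,000
  €994,000 × 17% = €168,980

Ordinary income tax:
  €523,000 × 9% = €47,070
  €88,000 × 21% = €18,480
  → €65,550

€168,980 > €65,550, so the book-profits minimum tax is the binding amount.

€168,980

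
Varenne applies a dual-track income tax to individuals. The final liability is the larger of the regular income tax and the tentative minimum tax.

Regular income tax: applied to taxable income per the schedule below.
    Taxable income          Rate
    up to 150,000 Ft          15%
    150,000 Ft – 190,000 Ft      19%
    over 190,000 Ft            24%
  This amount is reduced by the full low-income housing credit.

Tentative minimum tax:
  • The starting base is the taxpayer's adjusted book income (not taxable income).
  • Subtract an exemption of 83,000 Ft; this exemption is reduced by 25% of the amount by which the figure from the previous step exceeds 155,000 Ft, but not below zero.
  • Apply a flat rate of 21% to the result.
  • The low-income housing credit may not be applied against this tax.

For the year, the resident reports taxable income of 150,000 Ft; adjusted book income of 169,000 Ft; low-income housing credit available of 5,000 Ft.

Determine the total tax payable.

18,795 Ft

Regular income tax:
  150,000 Ft × 15% = 22,500 Ft
  Less low-income housing credit 5,000 Ft → 17,500 Ft

Tentative minimum tax:
  Base (adjusted book income): 169,000 Ft
  Exemption: 83,000 Ft − 25% × (169,000 Ft − 155,000 Ft) = 83,000 Ft − 3,500 Ft = 79,500 Ft
  Base: 169,000 Ft − 79,500 Ft = 89,500 Ft
  89,500 Ft × 21% = 18,795 Ft

18,795 Ft > 17,500 Ft, so the tentative minimum tax is the binding amount.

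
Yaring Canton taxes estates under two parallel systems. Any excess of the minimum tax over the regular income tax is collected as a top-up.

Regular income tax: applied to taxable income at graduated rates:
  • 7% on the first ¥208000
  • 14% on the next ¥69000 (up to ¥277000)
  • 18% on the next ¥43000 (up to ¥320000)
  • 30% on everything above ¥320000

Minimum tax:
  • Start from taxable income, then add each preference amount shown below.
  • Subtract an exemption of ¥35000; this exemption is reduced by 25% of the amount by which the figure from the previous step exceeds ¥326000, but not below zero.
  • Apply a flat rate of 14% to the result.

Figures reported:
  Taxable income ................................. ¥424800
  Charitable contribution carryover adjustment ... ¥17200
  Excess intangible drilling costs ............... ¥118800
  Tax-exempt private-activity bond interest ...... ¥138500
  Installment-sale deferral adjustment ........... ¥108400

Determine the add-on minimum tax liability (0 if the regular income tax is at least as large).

¥49678

Regular income tax:
  ¥208000 × 7% = ¥14560
  ¥69000 × 14% = ¥9660
  ¥43000 × 18% = ¥7740
  ¥104800 × 30% = ¥31440
  → ¥63400

Minimum tax:
  Adjusted income: ¥424800 + ¥17200 + ¥118800 + ¥138500 + ¥108400 = ¥807700
  Exemption: 25% × (¥807700 − ¥326000) = ¥120425 ≥ ¥35000, so the exemption is fully phased out
  Base: ¥807700 − ¥0 = ¥807700
  ¥807700 × 14% = ¥113078

Excess of minimum tax over regular income tax: ¥113078 − ¥63400 = ¥49678.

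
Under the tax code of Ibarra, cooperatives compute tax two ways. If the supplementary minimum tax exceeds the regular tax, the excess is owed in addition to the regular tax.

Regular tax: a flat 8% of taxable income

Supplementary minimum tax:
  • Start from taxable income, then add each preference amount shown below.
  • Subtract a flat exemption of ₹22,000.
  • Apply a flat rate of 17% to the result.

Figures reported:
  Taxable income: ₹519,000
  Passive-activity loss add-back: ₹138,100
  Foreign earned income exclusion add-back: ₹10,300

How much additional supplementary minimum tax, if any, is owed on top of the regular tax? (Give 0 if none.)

₹68,198

Supplementary minimum tax:
  Adjusted income: ₹519,000 + ₹138,100 + ₹10,300 = ₹667,400
  Less exemption ₹22,000 → base ₹645,400
  ₹645,400 × 17% = ₹109,718

Regular tax:
  ₹519,000 × 8% = ₹41,520

Excess of supplementary minimum tax over regular tax: ₹109,718 − ₹41,520 = ₹68,198.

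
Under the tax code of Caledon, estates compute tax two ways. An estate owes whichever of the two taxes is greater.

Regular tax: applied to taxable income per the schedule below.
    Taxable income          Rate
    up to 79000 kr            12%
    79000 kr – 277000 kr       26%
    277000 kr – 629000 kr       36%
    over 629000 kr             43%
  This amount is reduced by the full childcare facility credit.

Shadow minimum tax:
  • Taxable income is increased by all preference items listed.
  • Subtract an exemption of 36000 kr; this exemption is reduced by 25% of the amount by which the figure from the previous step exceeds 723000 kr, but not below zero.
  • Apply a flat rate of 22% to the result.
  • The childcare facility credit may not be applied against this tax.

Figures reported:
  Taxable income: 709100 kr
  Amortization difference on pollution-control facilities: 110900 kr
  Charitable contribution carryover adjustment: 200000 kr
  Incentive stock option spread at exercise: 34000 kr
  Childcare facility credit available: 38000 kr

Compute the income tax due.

Regular tax:
  79000 kr × 12% = 9480 kr
  198000 kr × 26% = 51480 kr
  352000 kr × 36% = 126720 kr
  80100 kr × 43% = 34443 kr
  → 222123 kr
  Less childcare facility credit 38000 kr → 184123 kr

Shadow minimum tax:
  Adjusted income: 709100 kr + 110900 kr + 200000 kr + 34000 kr = 1054000 kr
  Exemption: 25% × (1054000 kr − 723000 kr) = 82750 kr ≥ 36000 kr, so the exemption is fully phased out
  Base: 1054000 kr − 0 kr = 1054000 kr
  1054000 kr × 22% = 231880 kr

231880 kr > 184123 kr, so the shadow minimum tax is the binding amount.

231880 kr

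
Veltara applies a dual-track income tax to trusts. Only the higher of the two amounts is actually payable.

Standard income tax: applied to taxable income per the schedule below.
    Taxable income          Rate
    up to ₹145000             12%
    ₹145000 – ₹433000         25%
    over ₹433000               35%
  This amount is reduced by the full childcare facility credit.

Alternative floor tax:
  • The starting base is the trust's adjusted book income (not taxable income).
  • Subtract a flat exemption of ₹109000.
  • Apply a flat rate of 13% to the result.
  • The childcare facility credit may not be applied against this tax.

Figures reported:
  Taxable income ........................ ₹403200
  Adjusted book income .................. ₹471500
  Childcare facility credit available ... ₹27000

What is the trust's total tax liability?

Standard income tax:
  ₹145000 × 12% = ₹17400
  ₹258200 × 25% = ₹64550
  → ₹81950
  Less childcare facility credit ₹27000 → ₹54950

Alternative floor tax:
  Base (adjusted book income): ₹471500
  Less exemption ₹109000 → base ₹362500
  ₹362500 × 13% = ₹47125

₹54950 > ₹47125, so the standard income tax governs.

₹54950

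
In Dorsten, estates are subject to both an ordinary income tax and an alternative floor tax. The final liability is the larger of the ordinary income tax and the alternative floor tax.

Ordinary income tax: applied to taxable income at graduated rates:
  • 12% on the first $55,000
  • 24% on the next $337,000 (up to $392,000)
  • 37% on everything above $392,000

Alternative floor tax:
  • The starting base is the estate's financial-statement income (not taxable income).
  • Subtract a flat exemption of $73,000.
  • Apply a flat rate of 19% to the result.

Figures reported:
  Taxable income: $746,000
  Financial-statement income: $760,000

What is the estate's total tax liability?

Ordinary income tax:
  $55,000 × 12% = $6,600
  $337,000 × 24% = $80,880
  $354,000 × 37% = $130,980
  → $218,460

Alternative floor tax:
  Base (financial-statement income): $760,000
  Less exemption $73,000 → base $687,000
  $687,000 × 19% = $130,530

$218,460 > $130,530, so the ordinary income tax governs.

$218,460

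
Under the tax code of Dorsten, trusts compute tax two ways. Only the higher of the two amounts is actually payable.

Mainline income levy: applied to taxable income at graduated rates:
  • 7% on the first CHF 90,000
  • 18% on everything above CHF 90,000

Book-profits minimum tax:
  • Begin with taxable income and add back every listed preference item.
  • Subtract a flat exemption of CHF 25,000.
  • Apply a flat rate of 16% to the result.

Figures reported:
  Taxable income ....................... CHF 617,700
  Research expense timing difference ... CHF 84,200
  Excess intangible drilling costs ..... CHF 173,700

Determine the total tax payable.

Mainline income levy:
  CHF 90,000 × 7% = CHF 6,300
  CHF 527,700 × 18% = CHF 94,986
  → CHF 101,286

Book-profits minimum tax:
  Adjusted income: CHF 617,700 + CHF 84,200 + CHF 173,700 = CHF 875,600
  Less exemption CHF 25,000 → base CHF 850,600
  CHF 850,600 × 16% = CHF 136,096

CHF 136,096 > CHF 101,286, so the book-profits minimum tax is the binding amount.

CHF 136,096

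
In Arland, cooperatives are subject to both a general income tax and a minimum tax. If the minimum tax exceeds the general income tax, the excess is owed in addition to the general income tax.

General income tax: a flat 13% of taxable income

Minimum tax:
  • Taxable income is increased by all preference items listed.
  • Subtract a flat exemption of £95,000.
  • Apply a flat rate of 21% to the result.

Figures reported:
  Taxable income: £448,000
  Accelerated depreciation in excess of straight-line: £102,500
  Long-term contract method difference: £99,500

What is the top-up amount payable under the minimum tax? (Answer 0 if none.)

General income tax:
  £448,000 × 13% = £58,240

Minimum tax:
  Adjusted income: £448,000 + £102,500 + £99,500 = £650,000
  Less exemption £95,000 → base £555,000
  £555,000 × 21% = £116,550

Excess of minimum tax over general income tax: £116,550 − £58,240 = £58,310.

£58,310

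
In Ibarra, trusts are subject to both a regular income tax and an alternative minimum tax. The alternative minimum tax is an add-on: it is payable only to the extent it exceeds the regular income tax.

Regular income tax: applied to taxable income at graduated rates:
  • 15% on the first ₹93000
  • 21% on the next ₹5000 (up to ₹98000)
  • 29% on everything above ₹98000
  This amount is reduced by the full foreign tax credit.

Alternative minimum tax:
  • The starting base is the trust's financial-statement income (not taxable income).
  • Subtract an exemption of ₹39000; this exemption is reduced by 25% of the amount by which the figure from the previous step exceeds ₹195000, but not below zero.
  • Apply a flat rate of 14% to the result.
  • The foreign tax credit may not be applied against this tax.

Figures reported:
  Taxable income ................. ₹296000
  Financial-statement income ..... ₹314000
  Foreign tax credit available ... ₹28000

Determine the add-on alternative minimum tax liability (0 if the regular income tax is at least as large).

₹0

Alternative minimum tax:
  Base (financial-statement income): ₹314000
  Exemption: ₹39000 − 25% × (₹314000 − ₹195000) = ₹39000 − ₹29750 = ₹9250
  Base: ₹314000 − ₹9250 = ₹304750
  ₹304750 × 14% = ₹42665

Regular income tax:
  ₹93000 × 15% = ₹13950
  ₹5000 × 21% = ₹1050
  ₹198000 × 29% = ₹57420
  → ₹72420
  Less foreign tax credit ₹28000 → ₹44420

₹42665 ≤ ₹44420, so no add-on is due.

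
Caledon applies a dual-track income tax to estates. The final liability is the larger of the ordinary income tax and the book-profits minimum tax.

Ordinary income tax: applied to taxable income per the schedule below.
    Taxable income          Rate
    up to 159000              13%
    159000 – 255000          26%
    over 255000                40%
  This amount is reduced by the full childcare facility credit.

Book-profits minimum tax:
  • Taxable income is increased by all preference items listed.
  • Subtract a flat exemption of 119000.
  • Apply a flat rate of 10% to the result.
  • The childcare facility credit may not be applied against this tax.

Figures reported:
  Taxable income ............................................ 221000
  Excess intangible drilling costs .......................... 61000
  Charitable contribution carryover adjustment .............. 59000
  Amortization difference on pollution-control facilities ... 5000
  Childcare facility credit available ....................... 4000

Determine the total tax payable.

32790

Ordinary income tax:
  159000 × 13% = 20670
  62000 × 26% = 16120
  → 36790
  Less childcare facility credit 4000 → 32790

Book-profits minimum tax:
  Adjusted income: 221000 + 61000 + 59000 + 5000 = 346000
  Less exemption 119000 → base 227000
  227000 × 10% = 22700

32790 > 22700, so the ordinary income tax governs.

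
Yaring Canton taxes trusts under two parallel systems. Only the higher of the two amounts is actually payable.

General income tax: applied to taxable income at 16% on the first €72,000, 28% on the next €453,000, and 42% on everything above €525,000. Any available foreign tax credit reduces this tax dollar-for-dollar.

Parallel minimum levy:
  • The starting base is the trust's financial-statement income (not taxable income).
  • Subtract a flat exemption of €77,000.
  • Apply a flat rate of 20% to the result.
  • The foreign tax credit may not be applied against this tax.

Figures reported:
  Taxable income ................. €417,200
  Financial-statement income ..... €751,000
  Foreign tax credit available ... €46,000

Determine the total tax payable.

Parallel minimum levy:
  Base (financial-statement income): €751,000
  Less exemption €77,000 → base €674,000
  €674,000 × 20% = €134,800

General income tax:
  €72,000 × 16% = €11,520
  €345,200 × 28% = €96,656
  → €108,176
  Less foreign tax credit €46,000 → €62,176

€134,800 > €62,176, so the parallel minimum levy is the binding amount.

€134,800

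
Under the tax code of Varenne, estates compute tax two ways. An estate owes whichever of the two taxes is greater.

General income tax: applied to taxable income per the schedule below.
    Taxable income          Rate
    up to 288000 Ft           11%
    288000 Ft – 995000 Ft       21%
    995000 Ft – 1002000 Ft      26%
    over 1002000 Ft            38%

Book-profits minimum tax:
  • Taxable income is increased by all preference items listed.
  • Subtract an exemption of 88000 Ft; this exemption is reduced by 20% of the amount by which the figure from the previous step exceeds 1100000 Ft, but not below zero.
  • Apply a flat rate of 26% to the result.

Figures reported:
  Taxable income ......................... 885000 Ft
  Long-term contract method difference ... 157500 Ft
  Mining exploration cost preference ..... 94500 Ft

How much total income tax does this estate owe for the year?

General income tax:
  288000 Ft × 11% = 31680 Ft
  597000 Ft × 21% = 125370 Ft
  → 157050 Ft

Book-profits minimum tax:
  Adjusted income: 885000 Ft + 157500 Ft + 94500 Ft = 1137000 Ft
  Exemption: 88000 Ft − 20% × (1137000 Ft − 1100000 Ft) = 88000 Ft − 7400 Ft = 80600 Ft
  Base: 1137000 Ft − 80600 Ft = 1056400 Ft
  1056400 Ft × 26% = 274664 Ft

274664 Ft > 157050 Ft, so the book-profits minimum tax is the binding amount.

274664 Ft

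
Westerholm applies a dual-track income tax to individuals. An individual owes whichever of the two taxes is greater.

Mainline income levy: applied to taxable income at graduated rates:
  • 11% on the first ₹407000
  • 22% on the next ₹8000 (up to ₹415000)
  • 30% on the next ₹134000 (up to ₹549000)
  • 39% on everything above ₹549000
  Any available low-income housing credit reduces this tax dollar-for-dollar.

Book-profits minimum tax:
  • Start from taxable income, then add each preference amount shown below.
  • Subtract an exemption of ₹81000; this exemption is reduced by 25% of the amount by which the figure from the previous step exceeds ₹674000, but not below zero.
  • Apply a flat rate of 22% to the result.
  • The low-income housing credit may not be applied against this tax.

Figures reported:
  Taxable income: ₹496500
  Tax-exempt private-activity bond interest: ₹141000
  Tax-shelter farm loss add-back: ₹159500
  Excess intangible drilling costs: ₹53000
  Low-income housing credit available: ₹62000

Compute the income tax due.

₹178860

Book-profits minimum tax:
  Adjusted income: ₹496500 + ₹141000 + ₹159500 + ₹53000 = ₹850000
  Exemption: ₹81000 − 25% × (₹850000 − ₹674000) = ₹81000 − ₹44000 = ₹37000
  Base: ₹850000 − ₹37000 = ₹813000
  ₹813000 × 22% = ₹178860

Mainline income levy:
  ₹407000 × 11% = ₹44770
  ₹8000 × 22% = ₹1760
  ₹81500 × 30% = ₹24450
  → ₹70980
  Less low-income housing credit ₹62000 → ₹8980

₹178860 > ₹8980, so the book-profits minimum tax is the binding amount.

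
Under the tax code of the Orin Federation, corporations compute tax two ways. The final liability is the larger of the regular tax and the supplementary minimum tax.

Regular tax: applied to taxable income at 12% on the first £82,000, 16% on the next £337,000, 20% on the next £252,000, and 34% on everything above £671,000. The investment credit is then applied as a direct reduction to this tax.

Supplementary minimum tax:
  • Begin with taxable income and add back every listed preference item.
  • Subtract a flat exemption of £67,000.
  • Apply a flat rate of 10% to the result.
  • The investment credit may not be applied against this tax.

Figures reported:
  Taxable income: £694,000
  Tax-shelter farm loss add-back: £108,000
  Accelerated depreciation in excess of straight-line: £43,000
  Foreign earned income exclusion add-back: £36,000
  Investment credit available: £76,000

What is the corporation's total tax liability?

Regular tax:
  £82,000 × 12% = £9,840
  £337,000 × 16% = £53,920
  £252,000 × 20% = £50,400
  £23,000 × 34% = £7,820
  → £121,980
  Less investment credit £76,000 → £45,980

Supplementary minimum tax:
  Adjusted income: £694,000 + £108,000 + £43,000 + £36,000 = £881,000
  Less exemption £67,000 → base £814,000
  £814,000 × 10% = £81,400

£81,400 > £45,980, so the supplementary minimum tax is the binding amount.

£81,400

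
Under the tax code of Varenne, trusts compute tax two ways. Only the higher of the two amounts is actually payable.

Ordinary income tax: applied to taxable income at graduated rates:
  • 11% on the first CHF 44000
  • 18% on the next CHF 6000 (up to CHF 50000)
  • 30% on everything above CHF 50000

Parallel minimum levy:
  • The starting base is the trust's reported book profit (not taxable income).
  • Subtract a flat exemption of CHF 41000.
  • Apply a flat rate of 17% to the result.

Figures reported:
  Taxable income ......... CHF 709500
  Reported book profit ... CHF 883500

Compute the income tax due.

Parallel minimum levy:
  Base (reported book profit): CHF 883500
  Less exemption CHF 41000 → base CHF 842500
  CHF 842500 × 17% = CHF 143225

Ordinary income tax:
  CHF 44000 × 11% = CHF 4840
  CHF 6000 × 18% = CHF 1080
  CHF 659500 × 30% = CHF 197850
  → CHF 203770

CHF 203770 > CHF 143225, so the ordinary income tax governs.

CHF 203770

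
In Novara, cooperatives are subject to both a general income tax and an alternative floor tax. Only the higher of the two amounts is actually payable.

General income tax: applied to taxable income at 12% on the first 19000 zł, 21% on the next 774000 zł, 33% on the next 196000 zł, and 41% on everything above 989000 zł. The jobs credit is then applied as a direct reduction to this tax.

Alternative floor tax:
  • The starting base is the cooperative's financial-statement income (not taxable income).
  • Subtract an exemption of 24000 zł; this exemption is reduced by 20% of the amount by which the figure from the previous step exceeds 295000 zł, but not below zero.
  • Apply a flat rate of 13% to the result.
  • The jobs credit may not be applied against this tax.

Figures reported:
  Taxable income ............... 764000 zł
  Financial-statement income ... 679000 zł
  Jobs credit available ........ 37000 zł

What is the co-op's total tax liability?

121730 zł

Alternative floor tax:
  Base (financial-statement income): 679000 zł
  Exemption: 20% × (679000 zł − 295000 zł) = 76800 zł ≥ 24000 zł, so the exemption is fully phased out
  Base: 679000 zł − 0 zł = 679000 zł
  679000 zł × 13% = 88270 zł

General income tax:
  19000 zł × 12% = 2280 zł
  745000 zł × 21% = 156450 zł
  → 158730 zł
  Less jobs credit 37000 zł → 121730 zł

121730 zł > 88270 zł, so the general income tax governs.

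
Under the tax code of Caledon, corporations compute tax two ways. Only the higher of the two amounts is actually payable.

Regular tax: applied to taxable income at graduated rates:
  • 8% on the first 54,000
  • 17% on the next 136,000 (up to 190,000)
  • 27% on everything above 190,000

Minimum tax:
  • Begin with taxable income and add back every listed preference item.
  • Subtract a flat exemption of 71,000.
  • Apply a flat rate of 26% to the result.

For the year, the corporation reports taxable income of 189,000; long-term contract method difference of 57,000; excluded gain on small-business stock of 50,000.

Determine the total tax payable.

Regular tax:
  54,000 × 8% = 4,320
  135,000 × 17% = 22,950
  → 27,270

Minimum tax:
  Adjusted income: 189,000 + 57,000 + 50,000 = 296,000
  Less exemption 71,000 → base 225,000
  225,000 × 26% = 58,500

58,500 > 27,270, so the minimum tax is the binding amount.

58,500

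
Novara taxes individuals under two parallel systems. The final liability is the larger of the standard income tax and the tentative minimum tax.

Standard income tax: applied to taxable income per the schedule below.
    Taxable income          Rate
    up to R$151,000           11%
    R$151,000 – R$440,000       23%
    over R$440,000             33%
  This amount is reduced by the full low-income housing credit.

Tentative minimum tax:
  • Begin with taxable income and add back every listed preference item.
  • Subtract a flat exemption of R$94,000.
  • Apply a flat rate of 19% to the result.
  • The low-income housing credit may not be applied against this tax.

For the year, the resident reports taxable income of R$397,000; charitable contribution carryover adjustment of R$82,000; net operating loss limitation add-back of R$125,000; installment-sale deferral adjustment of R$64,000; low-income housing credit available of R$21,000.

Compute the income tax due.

Standard income tax:
  R$151,000 × 11% = R$16,610
  R$246,000 × 23% = R$56,580
  → R$73,190
  Less low-income housing credit R$21,000 → R$52,190

Tentative minimum tax:
  Adjusted income: R$397,000 + R$82,000 + R$125,000 + R$64,000 = R$668,000
  Less exemption R$94,000 → base R$574,000
  R$574,000 × 19% = R$109,060

R$109,060 > R$52,190, so the tentative minimum tax is the binding amount.

R$109,060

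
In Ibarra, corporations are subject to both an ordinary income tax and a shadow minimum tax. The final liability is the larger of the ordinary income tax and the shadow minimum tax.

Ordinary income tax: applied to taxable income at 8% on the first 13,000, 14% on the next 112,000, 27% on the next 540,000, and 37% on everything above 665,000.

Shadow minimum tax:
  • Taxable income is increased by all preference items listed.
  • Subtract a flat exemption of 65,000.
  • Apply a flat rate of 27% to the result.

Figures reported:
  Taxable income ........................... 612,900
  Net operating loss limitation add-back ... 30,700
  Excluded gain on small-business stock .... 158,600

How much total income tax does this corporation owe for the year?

Ordinary income tax:
  13,000 × 8% = 1,040
  112,000 × 14% = 15,680
  487,900 × 27% = 131,733
  → 148,453

Shadow minimum tax:
  Adjusted income: 612,900 + 30,700 + 158,600 = 802,200
  Less exemption 65,000 → base 737,200
  737,200 × 27% = 199,044

199,044 > 148,453, so the shadow minimum tax is the binding amount.

199,044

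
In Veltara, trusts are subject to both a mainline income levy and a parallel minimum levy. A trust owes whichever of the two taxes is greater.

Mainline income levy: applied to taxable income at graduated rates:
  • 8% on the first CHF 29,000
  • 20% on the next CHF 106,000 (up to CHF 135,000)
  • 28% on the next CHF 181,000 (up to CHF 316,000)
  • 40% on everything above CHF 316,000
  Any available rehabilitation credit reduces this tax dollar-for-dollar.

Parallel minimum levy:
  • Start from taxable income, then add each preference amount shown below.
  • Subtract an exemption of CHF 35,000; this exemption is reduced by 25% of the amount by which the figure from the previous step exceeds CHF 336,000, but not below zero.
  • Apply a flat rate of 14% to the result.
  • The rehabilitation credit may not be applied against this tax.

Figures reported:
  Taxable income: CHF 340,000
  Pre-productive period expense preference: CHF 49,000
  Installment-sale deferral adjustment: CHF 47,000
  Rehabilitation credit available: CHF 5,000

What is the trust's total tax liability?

CHF 78,800

Parallel minimum levy:
  Adjusted income: CHF 340,000 + CHF 49,000 + CHF 47,000 = CHF 436,000
  Exemption: CHF 35,000 − 25% × (CHF 436,000 − CHF 336,000) = CHF 35,000 − CHF 25,000 = CHF 10,000
  Base: CHF 436,000 − CHF 10,000 = CHF 426,000
  CHF 426,000 × 14% = CHF 59,640

Mainline income levy:
  CHF 29,000 × 8% = CHF 2,320
  CHF 106,000 × 20% = CHF 21,200
  CHF 181,000 × 28% = CHF 50,680
  CHF 24,000 × 40% = CHF 9,600
  → CHF 83,800
  Less rehabilitation credit CHF 5,000 → CHF 78,800

CHF 78,800 > CHF 59,640, so the mainline income levy governs.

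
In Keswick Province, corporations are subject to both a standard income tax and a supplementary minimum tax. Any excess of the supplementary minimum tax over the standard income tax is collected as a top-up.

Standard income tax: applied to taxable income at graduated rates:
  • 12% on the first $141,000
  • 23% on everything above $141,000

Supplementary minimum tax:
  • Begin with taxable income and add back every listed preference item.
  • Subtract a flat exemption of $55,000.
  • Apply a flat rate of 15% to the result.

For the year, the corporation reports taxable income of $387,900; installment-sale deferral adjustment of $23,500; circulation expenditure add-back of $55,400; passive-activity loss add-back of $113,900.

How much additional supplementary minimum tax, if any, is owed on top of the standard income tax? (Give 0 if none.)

$5,148

Standard income tax:
  $141,000 × 12% = $16,920
  $246,900 × 23% = $56,787
  → $73,707

Supplementary minimum tax:
  Adjusted income: $387,900 + $23,500 + $55,400 + $113,900 = $580,700
  Less exemption $55,000 → base $525,700
  $525,700 × 15% = $78,855

Excess of supplementary minimum tax over standard income tax: $78,855 − $73,707 = $5,148.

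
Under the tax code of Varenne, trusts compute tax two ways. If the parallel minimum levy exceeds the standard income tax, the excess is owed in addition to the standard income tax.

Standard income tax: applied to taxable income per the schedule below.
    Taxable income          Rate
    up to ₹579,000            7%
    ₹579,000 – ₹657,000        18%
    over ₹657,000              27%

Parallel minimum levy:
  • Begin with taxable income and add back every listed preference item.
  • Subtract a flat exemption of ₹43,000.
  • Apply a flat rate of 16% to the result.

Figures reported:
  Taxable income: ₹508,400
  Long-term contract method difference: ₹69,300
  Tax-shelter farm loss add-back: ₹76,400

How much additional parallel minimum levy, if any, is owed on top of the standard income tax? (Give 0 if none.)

Standard income tax:
  ₹508,400 × 7% = ₹35,588

Parallel minimum levy:
  Adjusted income: ₹508,400 + ₹69,300 + ₹76,400 = ₹654,100
  Less exemption ₹43,000 → base ₹611,100
  ₹611,100 × 16% = ₹97,776

Excess of parallel minimum levy over standard income tax: ₹97,776 − ₹35,588 = ₹62,188.

₹62,188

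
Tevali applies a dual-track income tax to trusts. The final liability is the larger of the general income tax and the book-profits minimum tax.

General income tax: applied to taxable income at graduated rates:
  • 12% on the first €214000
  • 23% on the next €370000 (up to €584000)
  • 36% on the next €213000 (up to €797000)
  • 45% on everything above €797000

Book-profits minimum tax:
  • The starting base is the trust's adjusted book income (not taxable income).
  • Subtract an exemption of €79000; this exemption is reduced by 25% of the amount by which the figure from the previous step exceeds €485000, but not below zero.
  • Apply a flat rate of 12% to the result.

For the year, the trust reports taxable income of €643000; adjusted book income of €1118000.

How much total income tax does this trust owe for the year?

General income tax:
  €214000 × 12% = €25680
  €370000 × 23% = €85100
  €59000 × 36% = €21240
  → €132020

Book-profits minimum tax:
  Base (adjusted book income): €1118000
  Exemption: 25% × (€1118000 − €485000) = €158250 ≥ €79000, so the exemption is fully phased out
  Base: €1118000 − €0 = €1118000
  €1118000 × 12% = €134160

€134160 > €132020, so the book-profits minimum tax is the binding amount.

€134160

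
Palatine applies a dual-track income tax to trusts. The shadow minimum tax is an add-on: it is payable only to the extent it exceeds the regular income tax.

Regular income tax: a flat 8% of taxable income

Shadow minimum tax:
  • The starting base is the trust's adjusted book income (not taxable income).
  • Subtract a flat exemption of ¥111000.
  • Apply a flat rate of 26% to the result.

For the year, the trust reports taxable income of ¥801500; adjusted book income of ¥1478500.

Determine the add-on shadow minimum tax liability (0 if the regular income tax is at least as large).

Shadow minimum tax:
  Base (adjusted book income): ¥1478500
  Less exemption ¥111000 → base ¥1367500
  ¥1367500 × 26% = ¥355550

Regular income tax:
  ¥801500 × 8% = ¥64120

Excess of shadow minimum tax over regular income tax: ¥355550 − ¥64120 = ¥291430.

¥291430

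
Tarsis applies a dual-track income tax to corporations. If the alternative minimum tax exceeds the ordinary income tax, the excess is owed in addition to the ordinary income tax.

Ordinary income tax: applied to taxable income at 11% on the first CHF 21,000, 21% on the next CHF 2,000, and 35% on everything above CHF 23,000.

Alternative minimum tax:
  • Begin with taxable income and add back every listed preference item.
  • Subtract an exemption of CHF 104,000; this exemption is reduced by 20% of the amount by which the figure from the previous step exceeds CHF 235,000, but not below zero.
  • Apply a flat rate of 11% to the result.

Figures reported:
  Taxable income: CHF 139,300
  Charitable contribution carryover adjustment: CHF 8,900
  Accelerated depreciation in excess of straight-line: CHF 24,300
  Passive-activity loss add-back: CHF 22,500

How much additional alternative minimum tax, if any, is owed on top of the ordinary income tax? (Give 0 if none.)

Ordinary income tax:
  CHF 21,000 × 11% = CHF 2,310
  CHF 2,000 × 21% = CHF 420
  CHF 116,300 × 35% = CHF 40,705
  → CHF 43,435

Alternative minimum tax:
  Adjusted income: CHF 139,300 + CHF 8,900 + CHF 24,300 + CHF 22,500 = CHF 195,000
  Exemption: CHF 195,000 ≤ CHF 235,000, so full CHF 104,000 applies
  Base: CHF 195,000 − CHF 104,000 = CHF 91,000
  CHF 91,000 × 11% = CHF 10,010

CHF 10,010 ≤ CHF 43,435, so no add-on is due.

CHF 0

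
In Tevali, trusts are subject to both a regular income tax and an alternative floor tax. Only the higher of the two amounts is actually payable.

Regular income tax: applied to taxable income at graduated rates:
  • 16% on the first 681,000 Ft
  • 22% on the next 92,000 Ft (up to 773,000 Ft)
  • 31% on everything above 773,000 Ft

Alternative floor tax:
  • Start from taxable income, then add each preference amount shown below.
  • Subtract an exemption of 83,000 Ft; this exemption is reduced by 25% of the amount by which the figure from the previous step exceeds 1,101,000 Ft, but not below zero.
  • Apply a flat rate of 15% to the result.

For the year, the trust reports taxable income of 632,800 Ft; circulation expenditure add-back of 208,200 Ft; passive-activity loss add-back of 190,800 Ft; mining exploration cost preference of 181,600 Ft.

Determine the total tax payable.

Alternative floor tax:
  Adjusted income: 632,800 Ft + 208,200 Ft + 190,800 Ft + 181,600 Ft = 1,213,400 Ft
  Exemption: 83,000 Ft − 25% × (1,213,400 Ft − 1,101,000 Ft) = 83,000 Ft − 28,100 Ft = 54,900 Ft
  Base: 1,213,400 Ft − 54,900 Ft = 1,158,500 Ft
  1,158,500 Ft × 15% = 173,775 Ft

Regular income tax:
  632,800 Ft × 16% = 101,248 Ft

173,775 Ft > 101,248 Ft, so the alternative floor tax is the binding amount.

173,775 Ft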